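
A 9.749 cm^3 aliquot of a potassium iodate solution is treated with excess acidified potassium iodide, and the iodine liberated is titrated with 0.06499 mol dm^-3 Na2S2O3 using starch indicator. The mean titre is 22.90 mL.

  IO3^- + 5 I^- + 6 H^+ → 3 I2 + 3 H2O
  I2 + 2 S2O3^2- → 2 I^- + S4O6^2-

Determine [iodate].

n(S2O3^2-) = 0.02290 × 0.06499 = 1.488 × 10^-3 mol
n(I2) = n(S2O3^2-)/2 = 7.441 × 10^-4 mol
From the 1:3 ratio, n(IO3^-) in the aliquot = 1/3 × 7.441 × 10^-4 = 2.480 × 10^-4 mol
[IO3^-] = 2.480 × 10^-4 / 0.009749 = 0.02544 mol/L

0.02544 mol/L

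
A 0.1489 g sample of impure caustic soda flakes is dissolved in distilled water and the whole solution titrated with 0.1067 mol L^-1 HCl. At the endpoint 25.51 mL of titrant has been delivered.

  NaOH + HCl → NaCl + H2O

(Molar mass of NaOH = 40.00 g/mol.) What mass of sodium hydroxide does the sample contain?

0.1089 g

n(HCl) = 0.02551 L × 0.1067 mol/L = 2.722 × 10^-3 mol
n(NaOH) = 2.722 × 10^-3 mol (1:1 ratio)
mass of NaOH = 2.722 × 10^-3 × 40.00 g/mol = 0.1089 g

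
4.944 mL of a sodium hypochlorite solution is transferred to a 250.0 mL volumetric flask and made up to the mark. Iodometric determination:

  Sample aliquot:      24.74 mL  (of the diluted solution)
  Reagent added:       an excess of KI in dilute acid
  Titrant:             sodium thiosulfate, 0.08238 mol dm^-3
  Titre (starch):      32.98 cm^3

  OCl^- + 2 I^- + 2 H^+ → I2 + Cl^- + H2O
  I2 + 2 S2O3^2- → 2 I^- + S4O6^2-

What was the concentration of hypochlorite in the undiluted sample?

2.777 mol/L

n(S2O3^2-) = 0.03298 × 0.08238 = 2.717 × 10^-3 mol
n(I2) = n(S2O3^2-)/2 = 1.358 × 10^-3 mol
n(OCl^-) in the aliquot = 1.358 × 10^-3 mol (1:1 ratio)
[OCl^-]_dilute = 1.358 × 10^-3 / 0.02474 = 0.05491 mol/L
[OCl^-]_original = 0.05491 × 250.0/4.944 = 2.777 mol/L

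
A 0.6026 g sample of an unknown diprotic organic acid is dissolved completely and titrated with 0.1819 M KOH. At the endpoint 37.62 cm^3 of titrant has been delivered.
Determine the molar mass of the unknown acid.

n(KOH) = 0.03762 L × 0.1819 mol/L = 6.843 × 10^-3 mol
From the 1:2 ratio, n(H2A) = 1/2 × 6.843 × 10^-3 = 3.422 × 10^-3 mol
M = m / n = 0.6026 g / 3.422 × 10^-3 mol = 176.1 g/mol

176.1 g/mol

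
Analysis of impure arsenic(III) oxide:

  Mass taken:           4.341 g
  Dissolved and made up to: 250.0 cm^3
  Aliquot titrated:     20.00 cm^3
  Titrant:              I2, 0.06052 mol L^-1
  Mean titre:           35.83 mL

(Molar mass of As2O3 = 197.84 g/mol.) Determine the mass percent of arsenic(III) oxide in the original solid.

61.77 %

As2O3 + 2 I2 + 2 H2O → As2O5 + 4 HI
n(I2) per titration = 0.03583 × 0.06052 = 2.168 × 10^-3 mol
From the 1:2 ratio, n(As2O3) in each aliquot = 1/2 × 2.168 × 10^-3 = 1.084 × 10^-3 mol
n(As2O3) in the whole flask = 1.084 × 10^-3 × 250.0/20.00 = 0.01355 mol
mass of As2O3 = 0.01355 × 197.84 = 2.681 g
% As2O3 = 2.681 / 4.341 × 100 = 61.77 %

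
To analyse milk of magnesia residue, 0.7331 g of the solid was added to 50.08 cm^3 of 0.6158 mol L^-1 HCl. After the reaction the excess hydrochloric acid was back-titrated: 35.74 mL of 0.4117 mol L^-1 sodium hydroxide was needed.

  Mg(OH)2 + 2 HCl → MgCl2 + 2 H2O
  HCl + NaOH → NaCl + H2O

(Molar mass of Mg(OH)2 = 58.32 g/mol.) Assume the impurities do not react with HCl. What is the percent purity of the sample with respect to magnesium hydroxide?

n(HCl) added = 0.05008 × 0.6158 = 0.03084 mol
n(NaOH) used in back-titration = 0.03574 × 0.4117 = 0.01471 mol
n(HCl) left over = 0.01471 mol (1:1 ratio)
n(HCl) consumed by analyte = 0.03084 − 0.01471 = 0.01613 mol
From the 1:2 ratio, n(Mg(OH)2) = 1/2 × 0.01613 = 8.063 × 10^-3 mol
mass of Mg(OH)2 = 8.063 × 10^-3 × 58.32 = 0.4702 g
% Mg(OH)2 = 0.4702 / 0.7331 × 100 = 64.14 %

64.14 %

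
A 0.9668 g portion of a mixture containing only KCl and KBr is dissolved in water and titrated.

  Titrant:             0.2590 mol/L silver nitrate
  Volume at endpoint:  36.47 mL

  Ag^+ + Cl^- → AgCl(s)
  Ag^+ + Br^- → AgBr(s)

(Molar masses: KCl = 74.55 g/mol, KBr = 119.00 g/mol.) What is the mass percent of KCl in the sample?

n(AgNO3) = 0.03647 × 0.2590 = 9.446 × 10^-3 mol
Let x = n(KCl), y = n(KBr).
Titrant: 1x + 1y = 9.446 × 10^-3;  mass: 74.55x + 119.00y = 0.9668
Solving, x = 3.537 × 10^-3 mol, y = 5.908 × 10^-3 mol
mass of KCl = 3.537 × 10^-3 × 74.55 = 0.2637 g
% KCl = 0.2637 / 0.9668 × 100 = 27.28 %

27.28 %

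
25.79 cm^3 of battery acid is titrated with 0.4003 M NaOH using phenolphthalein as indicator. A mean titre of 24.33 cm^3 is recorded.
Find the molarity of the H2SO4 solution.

0.1888 M

H2SO4 + 2 NaOH → Na2SO4 + 2 H2O
n(NaOH) = 0.02433 L × 0.4003 mol/L = 9.739 × 10^-3 mol
From the 1:2 mole ratio, n(H2SO4) = 1/2 × 9.739 × 10^-3 = 4.870 × 10^-3 mol
[H2SO4] = 4.870 × 10^-3 mol / 0.02579 L = 0.1888 mol/L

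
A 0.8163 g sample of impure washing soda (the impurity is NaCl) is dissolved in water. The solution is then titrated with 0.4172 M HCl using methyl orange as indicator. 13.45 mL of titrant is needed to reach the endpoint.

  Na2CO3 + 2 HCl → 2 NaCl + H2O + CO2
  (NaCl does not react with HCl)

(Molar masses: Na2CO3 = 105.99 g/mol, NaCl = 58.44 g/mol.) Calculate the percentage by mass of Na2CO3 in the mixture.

36.43 %

n(HCl) = 0.01345 × 0.4172 = 5.611 × 10^-3 mol
Let x = n(Na2CO3), y = n(NaCl).
Titrant: 2x = 5.611 × 10^-3;  mass: 105.99x + 58.44y = 0.8163
Solving, x = 2.806 × 10^-3 mol, y = 8.880 × 10^-3 mol
mass of Na2CO3 = 2.806 × 10^-3 × 105.99 = 0.2974 g
% Na2CO3 = 0.2974 / 0.8163 × 100 = 36.43 %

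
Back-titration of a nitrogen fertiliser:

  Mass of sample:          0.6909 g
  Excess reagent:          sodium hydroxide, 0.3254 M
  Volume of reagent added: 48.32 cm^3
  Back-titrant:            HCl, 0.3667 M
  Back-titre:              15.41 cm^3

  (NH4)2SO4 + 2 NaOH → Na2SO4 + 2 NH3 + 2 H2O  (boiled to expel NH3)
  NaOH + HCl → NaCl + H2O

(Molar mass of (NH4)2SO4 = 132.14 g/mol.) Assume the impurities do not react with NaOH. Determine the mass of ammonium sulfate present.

0.6655 g

n(NaOH) added = 0.04832 × 0.3254 = 0.01572 mol
n(HCl) used in back-titration = 0.01541 × 0.3667 = 5.651 × 10^-3 mol
n(NaOH) left over = 5.651 × 10^-3 mol (1:1 ratio)
n(NaOH) consumed by analyte = 0.01572 − 5.651 × 10^-3 = 0.01007 mol
From the 1:2 ratio, n((NH4)2SO4) = 1/2 × 0.01007 = 5.036 × 10^-3 mol
mass of (NH4)2SO4 = 5.036 × 10^-3 × 132.14 = 0.6655 g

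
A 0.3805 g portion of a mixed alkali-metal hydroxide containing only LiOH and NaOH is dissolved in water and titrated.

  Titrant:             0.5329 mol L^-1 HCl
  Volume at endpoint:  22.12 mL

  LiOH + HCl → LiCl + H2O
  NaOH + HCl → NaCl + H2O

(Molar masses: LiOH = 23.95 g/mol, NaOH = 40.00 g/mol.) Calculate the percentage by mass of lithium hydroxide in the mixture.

n(HCl) = 0.02212 × 0.5329 = 0.01179 mol
Let x = n(LiOH), y = n(NaOH).
Titrant: 1x + 1y = 0.01179;  mass: 23.95x + 40.00y = 0.3805
Solving, x = 5.670 × 10^-3 mol, y = 6.117 × 10^-3 mol
mass of LiOH = 5.670 × 10^-3 × 23.95 = 0.1358 g
% LiOH = 0.1358 / 0.3805 × 100 = 35.69 %

35.69 %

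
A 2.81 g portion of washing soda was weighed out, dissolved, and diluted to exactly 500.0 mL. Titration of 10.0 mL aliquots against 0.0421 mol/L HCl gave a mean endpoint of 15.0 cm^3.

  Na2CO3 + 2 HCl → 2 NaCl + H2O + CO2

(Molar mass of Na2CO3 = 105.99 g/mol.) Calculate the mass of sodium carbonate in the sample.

n(HCl) per titration = 0.0150 × 0.0421 = 6.31 × 10^-4 mol
From the 1:2 ratio, n(Na2CO3) in each aliquot = 1/2 × 6.31 × 10^-4 = 3.16 × 10^-4 mol
n(Na2CO3) in the whole flask = 3.16 × 10^-4 × 500.0/10.0 = 0.0158 mol
mass of Na2CO3 = 0.0158 × 105.99 = 1.67 g

1.67 g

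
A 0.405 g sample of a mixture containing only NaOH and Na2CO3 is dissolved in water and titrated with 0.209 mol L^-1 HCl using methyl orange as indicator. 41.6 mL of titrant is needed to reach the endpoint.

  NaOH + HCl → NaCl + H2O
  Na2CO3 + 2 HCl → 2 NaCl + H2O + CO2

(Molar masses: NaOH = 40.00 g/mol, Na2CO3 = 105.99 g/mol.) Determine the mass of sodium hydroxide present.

0.172 g

n(HCl) = 0.0416 × 0.209 = 8.69 × 10^-3 mol
Let x = n(NaOH), y = n(Na2CO3).
Titrant: 1x + 2y = 8.69 × 10^-3;  mass: 40.00x + 105.99y = 0.405
Solving, x = 4.29 × 10^-3 mol, y = 2.20 × 10^-3 mol
mass of NaOH = 4.29 × 10^-3 × 40.00 = 0.172 g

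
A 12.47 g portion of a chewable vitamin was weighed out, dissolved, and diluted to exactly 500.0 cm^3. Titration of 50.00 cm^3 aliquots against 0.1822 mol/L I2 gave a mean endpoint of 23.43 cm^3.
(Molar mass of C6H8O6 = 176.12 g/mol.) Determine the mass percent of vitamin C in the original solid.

C6H8O6 + I2 → C6H6O6 + 2 HI
n(I2) per titration = 0.02343 × 0.1822 = 4.269 × 10^-3 mol
n(C6H8O6) in each aliquot = 4.269 × 10^-3 mol (1:1 ratio)
n(C6H8O6) in the whole flask = 4.269 × 10^-3 × 500.0/50.00 = 0.04269 mol
mass of C6H8O6 = 0.04269 × 176.12 = 7.518 g
% C6H8O6 = 7.518 / 12.47 × 100 = 60.29 %

60.29 %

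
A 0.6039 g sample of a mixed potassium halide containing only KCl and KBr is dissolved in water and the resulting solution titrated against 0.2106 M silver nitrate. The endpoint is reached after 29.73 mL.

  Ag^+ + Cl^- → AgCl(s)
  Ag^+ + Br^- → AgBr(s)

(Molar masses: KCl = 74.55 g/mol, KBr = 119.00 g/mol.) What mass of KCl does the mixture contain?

0.2368 g

n(AgNO3) = 0.02973 × 0.2106 = 6.261 × 10^-3 mol
Let x = n(KCl), y = n(KBr).
Titrant: 1x + 1y = 6.261 × 10^-3;  mass: 74.55x + 119.00y = 0.6039
Solving, x = 3.176 × 10^-3 mol, y = 3.085 × 10^-3 mol
mass of KCl = 3.176 × 10^-3 × 74.55 = 0.2368 g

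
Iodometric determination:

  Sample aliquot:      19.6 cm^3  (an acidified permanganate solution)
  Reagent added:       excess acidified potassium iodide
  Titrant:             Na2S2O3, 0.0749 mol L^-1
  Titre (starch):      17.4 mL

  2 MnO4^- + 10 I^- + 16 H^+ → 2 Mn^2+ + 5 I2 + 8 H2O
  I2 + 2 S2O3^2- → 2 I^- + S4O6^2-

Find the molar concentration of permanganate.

n(S2O3^2-) = 0.0174 × 0.0749 = 1.30 × 10^-3 mol
n(I2) = n(S2O3^2-)/2 = 6.52 × 10^-4 mol
From the 2:5 ratio, n(MnO4^-) in the aliquot = 2/5 × 6.52 × 10^-4 = 2.61 × 10^-4 mol
[MnO4^-] = 2.61 × 10^-4 / 0.0196 = 0.0133 mol/L

0.0133 mol/L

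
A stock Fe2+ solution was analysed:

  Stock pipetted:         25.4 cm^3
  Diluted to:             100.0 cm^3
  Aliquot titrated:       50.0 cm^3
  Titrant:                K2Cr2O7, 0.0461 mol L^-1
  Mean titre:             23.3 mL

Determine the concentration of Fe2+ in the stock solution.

0.507 mol/L

Cr2O7^2- + 6 Fe^2+ + 14 H^+ → 2 Cr^3+ + 6 Fe^3+ + 7 H2O
n(K2Cr2O7) = 0.0233 × 0.0461 = 1.07 × 10^-3 mol
From the 6:1 ratio, n(Fe2+) in the aliquot = 6/1 × 1.07 × 10^-3 = 6.44 × 10^-3 mol
[Fe2+]_dilute = 6.44 × 10^-3 / 0.0500 = 0.129 mol/L
Dilution factor = 100.0 / 25.4 = 3.937
[Fe2+]_stock = 0.129 × 3.937 = 0.507 mol/L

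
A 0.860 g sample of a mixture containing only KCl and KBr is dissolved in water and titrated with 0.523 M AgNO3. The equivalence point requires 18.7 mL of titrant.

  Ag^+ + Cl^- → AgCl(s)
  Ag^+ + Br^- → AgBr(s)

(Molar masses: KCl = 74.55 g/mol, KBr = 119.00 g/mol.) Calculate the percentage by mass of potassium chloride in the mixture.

n(AgNO3) = 0.0187 × 0.523 = 9.78 × 10^-3 mol
Let x = n(KCl), y = n(KBr).
Titrant: 1x + 1y = 9.78 × 10^-3;  mass: 74.55x + 119.00y = 0.860
Solving, x = 6.84 × 10^-3 mol, y = 2.94 × 10^-3 mol
mass of KCl = 6.84 × 10^-3 × 74.55 = 0.510 g
% KCl = 0.510 / 0.860 × 100 = 59.3 %

59.3 %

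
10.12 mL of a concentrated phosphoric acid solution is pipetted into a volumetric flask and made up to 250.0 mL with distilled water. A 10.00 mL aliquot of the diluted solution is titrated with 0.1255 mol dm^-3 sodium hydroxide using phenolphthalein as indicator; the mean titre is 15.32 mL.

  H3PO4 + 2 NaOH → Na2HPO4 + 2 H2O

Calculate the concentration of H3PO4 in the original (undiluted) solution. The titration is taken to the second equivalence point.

2.375 mol/L

n(NaOH) = 0.01532 × 0.1255 = 1.923 × 10^-3 mol
From the 1:2 ratio, n(H3PO4) in the aliquot = 1/2 × 1.923 × 10^-3 = 9.613 × 10^-4 mol
[H3PO4]_dilute = 9.613 × 10^-4 / 0.01000 = 0.09613 mol/L
Dilution factor = 250.0 / 10.12 = 24.70
[H3PO4]_stock = 0.09613 × 24.70 = 2.375 mol/L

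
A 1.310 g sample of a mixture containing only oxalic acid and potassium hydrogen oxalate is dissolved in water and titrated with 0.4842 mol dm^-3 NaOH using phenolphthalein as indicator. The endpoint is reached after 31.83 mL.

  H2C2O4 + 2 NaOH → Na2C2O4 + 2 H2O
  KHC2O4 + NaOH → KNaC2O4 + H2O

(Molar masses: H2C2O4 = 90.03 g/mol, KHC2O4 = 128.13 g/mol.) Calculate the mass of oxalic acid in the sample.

0.3600 g

n(NaOH) = 0.03183 × 0.4842 = 0.01541 mol
Let x = n(H2C2O4), y = n(KHC2O4).
Titrant: 2x + 1y = 0.01541;  mass: 90.03x + 128.13y = 1.310
Solving, x = 3.999 × 10^-3 mol, y = 7.414 × 10^-3 mol
mass of H2C2O4 = 3.999 × 10^-3 × 90.03 = 0.3600 g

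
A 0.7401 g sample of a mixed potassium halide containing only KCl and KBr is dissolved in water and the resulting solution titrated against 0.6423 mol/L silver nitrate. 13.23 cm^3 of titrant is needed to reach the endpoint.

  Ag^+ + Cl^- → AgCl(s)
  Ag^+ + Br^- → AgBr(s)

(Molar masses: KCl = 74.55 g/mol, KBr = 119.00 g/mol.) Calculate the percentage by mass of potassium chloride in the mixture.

61.44 %

n(AgNO3) = 0.01323 × 0.6423 = 8.498 × 10^-3 mol
Let x = n(KCl), y = n(KBr).
Titrant: 1x + 1y = 8.498 × 10^-3;  mass: 74.55x + 119.00y = 0.7401
Solving, x = 6.099 × 10^-3 mol, y = 2.398 × 10^-3 mol
mass of KCl = 6.099 × 10^-3 × 74.55 = 0.4547 g
% KCl = 0.4547 / 0.7401 × 100 = 61.44 %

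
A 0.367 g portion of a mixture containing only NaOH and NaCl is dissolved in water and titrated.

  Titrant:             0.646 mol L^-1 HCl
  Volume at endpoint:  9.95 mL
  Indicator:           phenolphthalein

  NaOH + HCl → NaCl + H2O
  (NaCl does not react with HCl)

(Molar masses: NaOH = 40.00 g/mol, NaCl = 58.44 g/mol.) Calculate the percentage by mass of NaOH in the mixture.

n(HCl) = 0.00995 × 0.646 = 6.43 × 10^-3 mol
Let x = n(NaOH), y = n(NaCl).
Titrant: 1x = 6.43 × 10^-3;  mass: 40.00x + 58.44y = 0.367
Solving, x = 6.43 × 10^-3 mol, y = 1.88 × 10^-3 mol
mass of NaOH = 6.43 × 10^-3 × 40.00 = 0.257 g
% NaOH = 0.257 / 0.367 × 100 = 70.1 %

70.1 %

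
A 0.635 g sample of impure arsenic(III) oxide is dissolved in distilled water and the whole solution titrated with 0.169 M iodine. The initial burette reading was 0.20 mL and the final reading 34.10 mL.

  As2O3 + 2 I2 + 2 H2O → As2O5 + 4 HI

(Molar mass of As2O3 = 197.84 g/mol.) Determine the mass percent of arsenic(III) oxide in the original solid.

89.2 %

n(I2) = 0.0339 L × 0.169 mol/L = 5.73 × 10^-3 mol
From the 1:2 ratio, n(As2O3) = 1/2 × 5.73 × 10^-3 = 2.86 × 10^-3 mol
mass of As2O3 = 2.86 × 10^-3 × 197.84 g/mol = 0.567 g
% As2O3 = 0.567 / 0.635 × 100 = 89.2 %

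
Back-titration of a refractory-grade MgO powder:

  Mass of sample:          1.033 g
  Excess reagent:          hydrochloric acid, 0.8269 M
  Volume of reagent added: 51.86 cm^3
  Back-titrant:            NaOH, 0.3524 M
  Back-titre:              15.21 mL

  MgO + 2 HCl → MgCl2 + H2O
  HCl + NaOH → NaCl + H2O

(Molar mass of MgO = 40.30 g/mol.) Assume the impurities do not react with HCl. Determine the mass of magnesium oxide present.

n(HCl) added = 0.05186 × 0.8269 = 0.04288 mol
n(NaOH) used in back-titration = 0.01521 × 0.3524 = 5.360 × 10^-3 mol
n(HCl) left over = 5.360 × 10^-3 mol (1:1 ratio)
n(HCl) consumed by analyte = 0.04288 − 5.360 × 10^-3 = 0.03752 mol
From the 1:2 ratio, n(MgO) = 1/2 × 0.03752 = 0.01876 mol
mass of MgO = 0.01876 × 40.30 = 0.7561 g

0.7561 g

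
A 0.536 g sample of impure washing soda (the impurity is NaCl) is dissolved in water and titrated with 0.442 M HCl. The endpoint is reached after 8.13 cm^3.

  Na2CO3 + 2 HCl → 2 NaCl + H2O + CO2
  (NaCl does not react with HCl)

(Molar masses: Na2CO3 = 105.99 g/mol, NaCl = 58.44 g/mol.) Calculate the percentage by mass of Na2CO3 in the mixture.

n(HCl) = 0.00813 × 0.442 = 3.59 × 10^-3 mol
Let x = n(Na2CO3), y = n(NaCl).
Titrant: 2x = 3.59 × 10^-3;  mass: 105.99x + 58.44y = 0.536
Solving, x = 1.80 × 10^-3 mol, y = 5.91 × 10^-3 mol
mass of Na2CO3 = 1.80 × 10^-3 × 105.99 = 0.190 g
% Na2CO3 = 0.190 / 0.536 × 100 = 35.5 %

35.5 %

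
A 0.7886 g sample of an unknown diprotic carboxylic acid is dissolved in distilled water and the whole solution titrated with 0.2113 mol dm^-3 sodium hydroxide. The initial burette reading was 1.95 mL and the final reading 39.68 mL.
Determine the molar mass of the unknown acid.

n(NaOH) = 0.03773 L × 0.2113 mol/L = 7.972 × 10^-3 mol
From the 1:2 ratio, n(H2A) = 1/2 × 7.972 × 10^-3 = 3.986 × 10^-3 mol
M = m / n = 0.7886 g / 3.986 × 10^-3 mol = 197.8 g/mol

197.8 g/mol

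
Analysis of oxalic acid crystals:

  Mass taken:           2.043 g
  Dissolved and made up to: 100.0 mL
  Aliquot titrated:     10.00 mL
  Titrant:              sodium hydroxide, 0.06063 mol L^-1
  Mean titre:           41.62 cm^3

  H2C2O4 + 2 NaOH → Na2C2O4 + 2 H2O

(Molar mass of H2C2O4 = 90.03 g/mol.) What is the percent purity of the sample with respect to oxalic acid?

n(NaOH) per titration = 0.04162 × 0.06063 = 2.523 × 10^-3 mol
From the 1:2 ratio, n(H2C2O4) in each aliquot = 1/2 × 2.523 × 10^-3 = 1.262 × 10^-3 mol
n(H2C2O4) in the whole flask = 1.262 × 10^-3 × 100.0/10.00 = 0.01262 mol
mass of H2C2O4 = 0.01262 × 90.03 = 1.136 g
% H2C2O4 = 1.136 / 2.043 × 100 = 55.60 %

55.60 %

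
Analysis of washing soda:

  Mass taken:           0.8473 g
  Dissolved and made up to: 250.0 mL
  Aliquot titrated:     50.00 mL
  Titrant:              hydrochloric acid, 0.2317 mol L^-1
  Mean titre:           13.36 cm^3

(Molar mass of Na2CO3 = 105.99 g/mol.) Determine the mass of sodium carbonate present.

Na2CO3 + 2 HCl → 2 NaCl + H2O + CO2
n(HCl) per titration = 0.01336 × 0.2317 = 3.096 × 10^-3 mol
From the 1:2 ratio, n(Na2CO3) in each aliquot = 1/2 × 3.096 × 10^-3 = 1.548 × 10^-3 mol
n(Na2CO3) in the whole flask = 1.548 × 10^-3 × 250.0/50.00 = 7.739 × 10^-3 mol
mass of Na2CO3 = 7.739 × 10^-3 × 105.99 = 0.8202 g

0.8202 g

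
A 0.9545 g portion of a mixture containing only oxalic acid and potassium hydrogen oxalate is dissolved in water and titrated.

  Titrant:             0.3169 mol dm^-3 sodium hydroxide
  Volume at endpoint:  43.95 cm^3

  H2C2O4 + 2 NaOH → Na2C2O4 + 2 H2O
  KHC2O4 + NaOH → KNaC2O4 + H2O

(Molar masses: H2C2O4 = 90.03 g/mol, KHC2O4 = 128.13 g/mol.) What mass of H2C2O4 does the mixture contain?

0.4496 g

n(NaOH) = 0.04395 × 0.3169 = 0.01393 mol
Let x = n(H2C2O4), y = n(KHC2O4).
Titrant: 2x + 1y = 0.01393;  mass: 90.03x + 128.13y = 0.9545
Solving, x = 4.993 × 10^-3 mol, y = 3.941 × 10^-3 mol
mass of H2C2O4 = 4.993 × 10^-3 × 90.03 = 0.4496 g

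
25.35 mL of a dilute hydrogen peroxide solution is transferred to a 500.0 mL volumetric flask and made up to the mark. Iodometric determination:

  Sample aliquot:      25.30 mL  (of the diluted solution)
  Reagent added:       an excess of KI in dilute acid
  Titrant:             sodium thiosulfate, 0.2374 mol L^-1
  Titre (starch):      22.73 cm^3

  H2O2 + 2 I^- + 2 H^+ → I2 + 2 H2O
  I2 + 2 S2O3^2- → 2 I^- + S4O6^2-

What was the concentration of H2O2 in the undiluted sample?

2.103 mol/L

n(S2O3^2-) = 0.02273 × 0.2374 = 5.396 × 10^-3 mol
n(I2) = n(S2O3^2-)/2 = 2.698 × 10^-3 mol
n(H2O2) in the aliquot = 2.698 × 10^-3 mol (1:1 ratio)
[H2O2]_dilute = 2.698 × 10^-3 / 0.02530 = 0.1066 mol/L
[H2O2]_original = 0.1066 × 500.0/25.35 = 2.103 mol/L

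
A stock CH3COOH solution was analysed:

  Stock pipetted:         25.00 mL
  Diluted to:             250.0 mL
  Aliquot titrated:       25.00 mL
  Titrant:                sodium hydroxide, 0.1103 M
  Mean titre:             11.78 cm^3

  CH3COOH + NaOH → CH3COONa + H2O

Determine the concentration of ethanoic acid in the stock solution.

0.5197 M

n(NaOH) = 0.01178 × 0.1103 = 1.299 × 10^-3 mol
n(CH3COOH) in the aliquot = 1.299 × 10^-3 mol (1:1 ratio)
[CH3COOH]_dilute = 1.299 × 10^-3 / 0.02500 = 0.05197 mol/L
Dilution factor = 250.0 / 25.00 = 10.00
[CH3COOH]_stock = 0.05197 × 10.00 = 0.5197 mol/L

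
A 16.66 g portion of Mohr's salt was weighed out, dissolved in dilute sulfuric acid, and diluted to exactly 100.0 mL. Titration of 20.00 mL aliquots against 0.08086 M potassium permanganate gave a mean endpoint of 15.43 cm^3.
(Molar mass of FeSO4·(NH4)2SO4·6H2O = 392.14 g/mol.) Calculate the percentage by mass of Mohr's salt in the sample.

MnO4^- + 5 Fe^2+ + 8 H^+ → Mn^2+ + 5 Fe^3+ + 4 H2O
n(KMnO4) per titration = 0.01543 × 0.08086 = 1.248 × 10^-3 mol
From the 5:1 ratio, n(FeSO4·(NH4)2SO4·6H2O) in each aliquot = 5/1 × 1.248 × 10^-3 = 6.238 × 10^-3 mol
n(FeSO4·(NH4)2SO4·6H2O) in the whole flask = 6.238 × 10^-3 × 100.0/20.00 = 0.03119 mol
mass of FeSO4·(NH4)2SO4·6H2O = 0.03119 × 392.14 = 12.23 g
% FeSO4·(NH4)2SO4·6H2O = 12.23 / 16.66 × 100 = 73.42 %

73.42 %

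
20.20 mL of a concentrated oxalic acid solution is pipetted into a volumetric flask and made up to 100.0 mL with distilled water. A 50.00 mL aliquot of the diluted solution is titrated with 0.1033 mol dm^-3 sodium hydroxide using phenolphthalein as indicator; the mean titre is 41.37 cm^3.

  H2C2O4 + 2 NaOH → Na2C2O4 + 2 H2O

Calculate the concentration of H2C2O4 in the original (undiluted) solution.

0.2116 mol/L

n(NaOH) = 0.04137 × 0.1033 = 4.274 × 10^-3 mol
From the 1:2 ratio, n(H2C2O4) in the aliquot = 1/2 × 4.274 × 10^-3 = 2.137 × 10^-3 mol
[H2C2O4]_dilute = 2.137 × 10^-3 / 0.05000 = 0.04274 mol/L
Dilution factor = 100.0 / 20.20 = 4.950
[H2C2O4]_stock = 0.04274 × 4.950 = 0.2116 mol/L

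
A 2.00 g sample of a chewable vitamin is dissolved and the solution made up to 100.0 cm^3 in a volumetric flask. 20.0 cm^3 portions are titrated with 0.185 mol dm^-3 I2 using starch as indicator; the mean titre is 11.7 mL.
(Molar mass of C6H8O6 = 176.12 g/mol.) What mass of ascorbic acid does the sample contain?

C6H8O6 + I2 → C6H6O6 + 2 HI
n(I2) per titration = 0.0117 × 0.185 = 2.16 × 10^-3 mol
n(C6H8O6) in each aliquot = 2.16 × 10^-3 mol (1:1 ratio)
n(C6H8O6) in the whole flask = 2.16 × 10^-3 × 100.0/20.0 = 0.0108 mol
mass of C6H8O6 = 0.0108 × 176.12 = 1.91 g

1.91 g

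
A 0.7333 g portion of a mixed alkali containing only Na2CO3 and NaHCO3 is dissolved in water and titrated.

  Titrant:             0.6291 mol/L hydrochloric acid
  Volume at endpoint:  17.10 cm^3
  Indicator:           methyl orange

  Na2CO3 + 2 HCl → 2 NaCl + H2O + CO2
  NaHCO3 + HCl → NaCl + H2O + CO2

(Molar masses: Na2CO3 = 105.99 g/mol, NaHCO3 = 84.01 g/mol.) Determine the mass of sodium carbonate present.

0.2912 g

n(HCl) = 0.01710 × 0.6291 = 0.01076 mol
Let x = n(Na2CO3), y = n(NaHCO3).
Titrant: 2x + 1y = 0.01076;  mass: 105.99x + 84.01y = 0.7333
Solving, x = 2.748 × 10^-3 mol, y = 5.262 × 10^-3 mol
mass of Na2CO3 = 2.748 × 10^-3 × 105.99 = 0.2912 g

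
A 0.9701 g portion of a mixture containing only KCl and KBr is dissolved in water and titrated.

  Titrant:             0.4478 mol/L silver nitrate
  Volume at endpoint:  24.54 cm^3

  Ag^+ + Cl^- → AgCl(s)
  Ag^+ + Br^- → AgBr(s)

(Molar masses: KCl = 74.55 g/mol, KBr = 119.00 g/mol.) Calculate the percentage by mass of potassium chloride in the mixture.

58.36 %

n(AgNO3) = 0.02454 × 0.4478 = 0.01099 mol
Let x = n(KCl), y = n(KBr).
Titrant: 1x + 1y = 0.01099;  mass: 74.55x + 119.00y = 0.9701
Solving, x = 7.595 × 10^-3 mol, y = 3.394 × 10^-3 mol
mass of KCl = 7.595 × 10^-3 × 74.55 = 0.5662 g
% KCl = 0.5662 / 0.9701 × 100 = 58.36 %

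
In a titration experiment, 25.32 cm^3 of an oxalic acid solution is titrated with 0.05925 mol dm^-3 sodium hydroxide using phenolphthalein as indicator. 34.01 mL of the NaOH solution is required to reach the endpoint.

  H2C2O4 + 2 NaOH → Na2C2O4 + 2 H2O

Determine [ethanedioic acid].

n(NaOH) = 0.03401 L × 0.05925 mol/L = 2.015 × 10^-3 mol
From the 1:2 mole ratio, n(H2C2O4) = 1/2 × 2.015 × 10^-3 = 1.008 × 10^-3 mol
[H2C2O4] = 1.008 × 10^-3 mol / 0.02532 L = 0.03979 mol/L

0.03979 mol/L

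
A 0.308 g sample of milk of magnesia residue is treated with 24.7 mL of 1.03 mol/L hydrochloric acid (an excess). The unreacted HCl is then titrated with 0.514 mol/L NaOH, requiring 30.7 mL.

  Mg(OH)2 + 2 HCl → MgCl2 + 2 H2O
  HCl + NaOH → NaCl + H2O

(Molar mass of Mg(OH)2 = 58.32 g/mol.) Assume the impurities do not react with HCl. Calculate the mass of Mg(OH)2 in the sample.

0.282 g

n(HCl) added = 0.0247 × 1.03 = 0.0254 mol
n(NaOH) used in back-titration = 0.0307 × 0.514 = 0.0158 mol
n(HCl) left over = 0.0158 mol (1:1 ratio)
n(HCl) consumed by analyte = 0.0254 − 0.0158 = 9.66 × 10^-3 mol
From the 1:2 ratio, n(Mg(OH)2) = 1/2 × 9.66 × 10^-3 = 4.83 × 10^-3 mol
mass of Mg(OH)2 = 4.83 × 10^-3 × 58.32 = 0.282 g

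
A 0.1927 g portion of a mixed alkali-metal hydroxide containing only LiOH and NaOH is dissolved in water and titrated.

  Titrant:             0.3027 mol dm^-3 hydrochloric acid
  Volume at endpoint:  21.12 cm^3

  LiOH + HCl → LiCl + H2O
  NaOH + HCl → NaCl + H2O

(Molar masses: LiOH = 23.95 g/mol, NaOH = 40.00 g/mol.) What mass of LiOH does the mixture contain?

n(HCl) = 0.02112 × 0.3027 = 6.393 × 10^-3 mol
Let x = n(LiOH), y = n(NaOH).
Titrant: 1x + 1y = 6.393 × 10^-3;  mass: 23.95x + 40.00y = 0.1927
Solving, x = 3.927 × 10^-3 mol, y = 2.466 × 10^-3 mol
mass of LiOH = 3.927 × 10^-3 × 23.95 = 0.09404 g

0.09404 g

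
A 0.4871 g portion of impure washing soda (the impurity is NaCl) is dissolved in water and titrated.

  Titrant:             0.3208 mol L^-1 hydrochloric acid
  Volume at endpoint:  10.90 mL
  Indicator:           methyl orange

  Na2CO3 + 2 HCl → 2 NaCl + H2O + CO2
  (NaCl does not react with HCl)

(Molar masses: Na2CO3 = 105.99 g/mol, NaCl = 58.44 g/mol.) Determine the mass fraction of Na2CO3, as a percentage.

n(HCl) = 0.01090 × 0.3208 = 3.497 × 10^-3 mol
Let x = n(Na2CO3), y = n(NaCl).
Titrant: 2x = 3.497 × 10^-3;  mass: 105.99x + 58.44y = 0.4871
Solving, x = 1.748 × 10^-3 mol, y = 5.164 × 10^-3 mol
mass of Na2CO3 = 1.748 × 10^-3 × 105.99 = 0.1853 g
% Na2CO3 = 0.1853 / 0.4871 × 100 = 38.04 %

38.04 %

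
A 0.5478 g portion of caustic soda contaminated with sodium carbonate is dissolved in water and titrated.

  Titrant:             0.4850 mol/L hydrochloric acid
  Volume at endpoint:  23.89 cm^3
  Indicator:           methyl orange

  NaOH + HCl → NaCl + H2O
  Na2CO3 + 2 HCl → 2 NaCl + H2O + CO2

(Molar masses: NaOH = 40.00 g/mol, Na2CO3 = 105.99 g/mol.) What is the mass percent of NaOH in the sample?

n(HCl) = 0.02389 × 0.4850 = 0.01159 mol
Let x = n(NaOH), y = n(Na2CO3).
Titrant: 1x + 2y = 0.01159;  mass: 40.00x + 105.99y = 0.5478
Solving, x = 5.097 × 10^-3 mol, y = 3.245 × 10^-3 mol
mass of NaOH = 5.097 × 10^-3 × 40.00 = 0.2039 g
% NaOH = 0.2039 / 0.5478 × 100 = 37.22 %

37.22 %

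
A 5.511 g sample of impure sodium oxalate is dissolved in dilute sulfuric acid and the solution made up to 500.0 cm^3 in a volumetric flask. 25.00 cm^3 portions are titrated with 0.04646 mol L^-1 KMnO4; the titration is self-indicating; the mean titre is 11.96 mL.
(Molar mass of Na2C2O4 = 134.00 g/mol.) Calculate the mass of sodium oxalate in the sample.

3.723 g

2 MnO4^- + 5 C2O4^2- + 16 H^+ → 2 Mn^2+ + 10 CO2 + 8 H2O
n(KMnO4) per titration = 0.01196 × 0.04646 = 5.557 × 10^-4 mol
From the 5:2 ratio, n(Na2C2O4) in each aliquot = 5/2 × 5.557 × 10^-4 = 1.389 × 10^-3 mol
n(Na2C2O4) in the whole flask = 1.389 × 10^-3 × 500.0/25.00 = 0.02778 mol
mass of Na2C2O4 = 0.02778 × 134.00 = 3.723 g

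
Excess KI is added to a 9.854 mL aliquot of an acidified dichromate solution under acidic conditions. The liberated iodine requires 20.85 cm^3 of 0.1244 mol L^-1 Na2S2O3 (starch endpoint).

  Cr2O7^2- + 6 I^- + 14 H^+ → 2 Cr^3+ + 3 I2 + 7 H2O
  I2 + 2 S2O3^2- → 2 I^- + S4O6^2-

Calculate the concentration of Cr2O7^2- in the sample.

n(S2O3^2-) = 0.02085 × 0.1244 = 2.594 × 10^-3 mol
n(I2) = n(S2O3^2-)/2 = 1.297 × 10^-3 mol
From the 1:3 ratio, n(Cr2O7^2-) in the aliquot = 1/3 × 1.297 × 10^-3 = 4.323 × 10^-4 mol
[Cr2O7^2-] = 4.323 × 10^-4 / 0.009854 = 0.04387 mol/L

0.04387 mol/L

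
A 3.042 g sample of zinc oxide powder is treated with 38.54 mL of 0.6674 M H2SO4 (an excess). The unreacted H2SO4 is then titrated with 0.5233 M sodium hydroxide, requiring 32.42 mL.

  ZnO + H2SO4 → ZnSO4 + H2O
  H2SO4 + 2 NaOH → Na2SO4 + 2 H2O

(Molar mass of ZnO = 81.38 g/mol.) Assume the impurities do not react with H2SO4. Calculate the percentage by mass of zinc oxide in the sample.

46.12 %

n(H2SO4) added = 0.03854 × 0.6674 = 0.02572 mol
n(NaOH) used in back-titration = 0.03242 × 0.5233 = 0.01697 mol
From the 1:2 ratio, n(H2SO4) left over = 1/2 × 0.01697 = 8.483 × 10^-3 mol
n(H2SO4) consumed by analyte = 0.02572 − 8.483 × 10^-3 = 0.01724 mol
n(ZnO) = 0.01724 mol (1:1 ratio)
mass of ZnO = 0.01724 × 81.38 = 1.403 g
% ZnO = 1.403 / 3.042 × 100 = 46.12 %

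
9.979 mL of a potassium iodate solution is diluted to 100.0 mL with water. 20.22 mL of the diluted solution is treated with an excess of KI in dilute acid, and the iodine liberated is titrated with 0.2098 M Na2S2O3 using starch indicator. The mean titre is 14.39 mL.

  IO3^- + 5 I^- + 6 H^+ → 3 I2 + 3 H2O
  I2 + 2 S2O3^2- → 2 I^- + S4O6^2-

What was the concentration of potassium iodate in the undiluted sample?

n(S2O3^2-) = 0.01439 × 0.2098 = 3.019 × 10^-3 mol
n(I2) = n(S2O3^2-)/2 = 1.510 × 10^-3 mol
From the 1:3 ratio, n(IO3^-) in the aliquot = 1/3 × 1.510 × 10^-3 = 5.032 × 10^-4 mol
[IO3^-]_dilute = 5.032 × 10^-4 / 0.02022 = 0.02488 mol/L
[IO3^-]_original = 0.02488 × 100.0/9.979 = 0.2494 mol/L

0.2494 M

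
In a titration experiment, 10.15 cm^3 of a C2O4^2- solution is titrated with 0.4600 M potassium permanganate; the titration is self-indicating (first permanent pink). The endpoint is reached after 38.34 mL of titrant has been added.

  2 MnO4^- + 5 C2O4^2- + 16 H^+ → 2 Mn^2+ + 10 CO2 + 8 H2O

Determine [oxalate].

4.344 M

n(KMnO4) = 0.03834 L × 0.4600 mol/L = 0.01764 mol
From the 5:2 mole ratio, n(C2O4^2-) = 5/2 × 0.01764 = 0.04409 mol
[C2O4^2-] = 0.04409 mol / 0.01015 L = 4.344 mol/L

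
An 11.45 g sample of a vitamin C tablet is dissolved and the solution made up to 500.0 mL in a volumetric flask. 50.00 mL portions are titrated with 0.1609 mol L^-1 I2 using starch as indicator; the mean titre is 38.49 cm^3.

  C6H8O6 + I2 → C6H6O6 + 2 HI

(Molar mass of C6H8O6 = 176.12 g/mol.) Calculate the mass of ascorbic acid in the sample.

n(I2) per titration = 0.03849 × 0.1609 = 6.193 × 10^-3 mol
n(C6H8O6) in each aliquot = 6.193 × 10^-3 mol (1:1 ratio)
n(C6H8O6) in the whole flask = 6.193 × 10^-3 × 500.0/50.00 = 0.06193 mol
mass of C6H8O6 = 0.06193 × 176.12 = 10.91 g

10.91 g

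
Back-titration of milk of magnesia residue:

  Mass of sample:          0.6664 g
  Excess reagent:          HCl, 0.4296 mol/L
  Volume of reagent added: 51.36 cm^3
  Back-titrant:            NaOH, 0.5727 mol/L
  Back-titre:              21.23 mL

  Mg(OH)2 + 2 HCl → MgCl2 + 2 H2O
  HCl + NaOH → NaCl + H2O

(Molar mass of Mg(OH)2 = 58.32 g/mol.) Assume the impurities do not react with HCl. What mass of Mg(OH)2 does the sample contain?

0.2889 g

n(HCl) added = 0.05136 × 0.4296 = 0.02206 mol
n(NaOH) used in back-titration = 0.02123 × 0.5727 = 0.01216 mol
n(HCl) left over = 0.01216 mol (1:1 ratio)
n(HCl) consumed by analyte = 0.02206 − 0.01216 = 9.906 × 10^-3 mol
From the 1:2 ratio, n(Mg(OH)2) = 1/2 × 9.906 × 10^-3 = 4.953 × 10^-3 mol
mass of Mg(OH)2 = 4.953 × 10^-3 × 58.32 = 0.2889 g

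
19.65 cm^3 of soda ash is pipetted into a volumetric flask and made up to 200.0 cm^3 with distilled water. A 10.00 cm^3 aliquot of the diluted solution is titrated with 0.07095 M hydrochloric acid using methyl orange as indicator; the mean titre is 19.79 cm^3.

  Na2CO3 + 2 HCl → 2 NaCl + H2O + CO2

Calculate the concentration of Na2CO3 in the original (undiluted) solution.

0.7146 M

n(HCl) = 0.01979 × 0.07095 = 1.404 × 10^-3 mol
From the 1:2 ratio, n(Na2CO3) in the aliquot = 1/2 × 1.404 × 10^-3 = 7.021 × 10^-4 mol
[Na2CO3]_dilute = 7.021 × 10^-4 / 0.01000 = 0.07021 mol/L
Dilution factor = 200.0 / 19.65 = 10.18
[Na2CO3]_stock = 0.07021 × 10.18 = 0.7146 mol/L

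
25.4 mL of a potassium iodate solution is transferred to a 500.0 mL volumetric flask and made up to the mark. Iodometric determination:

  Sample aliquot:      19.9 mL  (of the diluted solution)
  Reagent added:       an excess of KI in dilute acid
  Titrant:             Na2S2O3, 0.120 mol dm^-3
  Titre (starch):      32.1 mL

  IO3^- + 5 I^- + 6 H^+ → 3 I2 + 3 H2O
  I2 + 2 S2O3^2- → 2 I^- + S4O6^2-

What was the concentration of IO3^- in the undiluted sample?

0.635 mol/L

n(S2O3^2-) = 0.0321 × 0.120 = 3.85 × 10^-3 mol
n(I2) = n(S2O3^2-)/2 = 1.93 × 10^-3 mol
From the 1:3 ratio, n(IO3^-) in the aliquot = 1/3 × 1.93 × 10^-3 = 6.42 × 10^-4 mol
[IO3^-]_dilute = 6.42 × 10^-4 / 0.0199 = 0.0323 mol/L
[IO3^-]_original = 0.0323 × 500.0/25.4 = 0.635 mol/L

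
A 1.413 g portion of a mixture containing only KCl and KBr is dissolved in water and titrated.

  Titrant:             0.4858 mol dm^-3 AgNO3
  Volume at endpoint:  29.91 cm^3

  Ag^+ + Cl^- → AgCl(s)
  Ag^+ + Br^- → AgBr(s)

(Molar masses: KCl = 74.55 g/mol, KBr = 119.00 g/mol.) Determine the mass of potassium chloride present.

n(AgNO3) = 0.02991 × 0.4858 = 0.01453 mol
Let x = n(KCl), y = n(KBr).
Titrant: 1x + 1y = 0.01453;  mass: 74.55x + 119.00y = 1.413
Solving, x = 7.111 × 10^-3 mol, y = 7.419 × 10^-3 mol
mass of KCl = 7.111 × 10^-3 × 74.55 = 0.5302 g

0.5302 g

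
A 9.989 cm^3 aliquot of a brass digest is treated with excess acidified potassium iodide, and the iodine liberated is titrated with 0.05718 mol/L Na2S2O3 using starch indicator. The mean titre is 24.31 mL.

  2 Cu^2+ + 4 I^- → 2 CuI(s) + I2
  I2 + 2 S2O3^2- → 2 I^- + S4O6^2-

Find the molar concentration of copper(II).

0.1392 mol/L

n(S2O3^2-) = 0.02431 × 0.05718 = 1.390 × 10^-3 mol
n(I2) = n(S2O3^2-)/2 = 6.950 × 10^-4 mol
From the 2:1 ratio, n(Cu2+) in the aliquot = 2/1 × 6.950 × 10^-4 = 1.390 × 10^-3 mol
[Cu2+] = 1.390 × 10^-3 / 0.009989 = 0.1392 mol/L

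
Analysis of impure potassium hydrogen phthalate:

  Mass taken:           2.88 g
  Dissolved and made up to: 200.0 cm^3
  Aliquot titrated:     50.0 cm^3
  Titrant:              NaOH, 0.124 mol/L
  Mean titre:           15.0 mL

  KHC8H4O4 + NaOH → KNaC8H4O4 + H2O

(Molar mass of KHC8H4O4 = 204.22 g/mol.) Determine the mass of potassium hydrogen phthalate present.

1.52 g

n(NaOH) per titration = 0.0150 × 0.124 = 1.86 × 10^-3 mol
n(KHC8H4O4) in each aliquot = 1.86 × 10^-3 mol (1:1 ratio)
n(KHC8H4O4) in the whole flask = 1.86 × 10^-3 × 200.0/50.0 = 7.44 × 10^-3 mol
mass of KHC8H4O4 = 7.44 × 10^-3 × 204.22 = 1.52 g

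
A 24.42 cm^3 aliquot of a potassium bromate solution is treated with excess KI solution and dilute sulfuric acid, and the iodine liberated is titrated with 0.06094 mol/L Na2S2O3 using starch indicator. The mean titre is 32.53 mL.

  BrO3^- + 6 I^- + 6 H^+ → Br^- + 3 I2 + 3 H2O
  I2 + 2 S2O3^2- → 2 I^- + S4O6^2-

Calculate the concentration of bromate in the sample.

n(S2O3^2-) = 0.03253 × 0.06094 = 1.982 × 10^-3 mol
n(I2) = n(S2O3^2-)/2 = 9.912 × 10^-4 mol
From the 1:3 ratio, n(BrO3^-) in the aliquot = 1/3 × 9.912 × 10^-4 = 3.304 × 10^-4 mol
[BrO3^-] = 3.304 × 10^-4 / 0.02442 = 0.01353 mol/L

0.01353 mol/L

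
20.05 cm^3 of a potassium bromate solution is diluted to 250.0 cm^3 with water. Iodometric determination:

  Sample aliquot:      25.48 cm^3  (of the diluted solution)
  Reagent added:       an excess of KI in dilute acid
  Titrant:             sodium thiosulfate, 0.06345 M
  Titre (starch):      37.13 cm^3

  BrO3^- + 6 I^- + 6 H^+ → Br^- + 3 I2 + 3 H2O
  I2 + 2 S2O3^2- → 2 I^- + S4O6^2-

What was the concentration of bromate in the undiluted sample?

0.1921 M

n(S2O3^2-) = 0.03713 × 0.06345 = 2.356 × 10^-3 mol
n(I2) = n(S2O3^2-)/2 = 1.178 × 10^-3 mol
From the 1:3 ratio, n(BrO3^-) in the aliquot = 1/3 × 1.178 × 10^-3 = 3.926 × 10^-4 mol
[BrO3^-]_dilute = 3.926 × 10^-4 / 0.02548 = 0.01541 mol/L
[BrO3^-]_original = 0.01541 × 250.0/20.05 = 0.1921 mol/L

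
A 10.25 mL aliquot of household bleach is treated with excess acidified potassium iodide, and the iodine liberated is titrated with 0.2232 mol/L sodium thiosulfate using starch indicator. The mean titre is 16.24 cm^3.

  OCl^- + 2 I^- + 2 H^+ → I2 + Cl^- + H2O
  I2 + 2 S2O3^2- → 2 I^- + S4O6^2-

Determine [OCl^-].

0.1768 mol/L

n(S2O3^2-) = 0.01624 × 0.2232 = 3.625 × 10^-3 mol
n(I2) = n(S2O3^2-)/2 = 1.812 × 10^-3 mol
n(OCl^-) in the aliquot = 1.812 × 10^-3 mol (1:1 ratio)
[OCl^-] = 1.812 × 10^-3 / 0.01025 = 0.1768 mol/L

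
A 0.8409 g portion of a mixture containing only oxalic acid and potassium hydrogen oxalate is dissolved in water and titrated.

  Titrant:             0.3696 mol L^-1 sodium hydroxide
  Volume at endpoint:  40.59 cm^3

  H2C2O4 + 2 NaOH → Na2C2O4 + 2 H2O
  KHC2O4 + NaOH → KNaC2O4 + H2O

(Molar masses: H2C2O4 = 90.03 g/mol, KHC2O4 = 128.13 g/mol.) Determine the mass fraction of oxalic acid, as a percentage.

n(NaOH) = 0.04059 × 0.3696 = 0.01500 mol
Let x = n(H2C2O4), y = n(KHC2O4).
Titrant: 2x + 1y = 0.01500;  mass: 90.03x + 128.13y = 0.8409
Solving, x = 6.505 × 10^-3 mol, y = 1.992 × 10^-3 mol
mass of H2C2O4 = 6.505 × 10^-3 × 90.03 = 0.5856 g
% H2C2O4 = 0.5856 / 0.8409 × 100 = 69.64 %

69.64 %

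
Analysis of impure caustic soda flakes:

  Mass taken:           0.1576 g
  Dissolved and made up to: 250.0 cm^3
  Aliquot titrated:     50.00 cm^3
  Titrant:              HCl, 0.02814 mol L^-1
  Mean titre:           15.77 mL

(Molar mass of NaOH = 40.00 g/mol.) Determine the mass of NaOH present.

0.08875 g

NaOH + HCl → NaCl + H2O
n(HCl) per titration = 0.01577 × 0.02814 = 4.438 × 10^-4 mol
n(NaOH) in each aliquot = 4.438 × 10^-4 mol (1:1 ratio)
n(NaOH) in the whole flask = 4.438 × 10^-4 × 250.0/50.00 = 2.219 × 10^-3 mol
mass of NaOH = 2.219 × 10^-3 × 40.00 = 0.08875 g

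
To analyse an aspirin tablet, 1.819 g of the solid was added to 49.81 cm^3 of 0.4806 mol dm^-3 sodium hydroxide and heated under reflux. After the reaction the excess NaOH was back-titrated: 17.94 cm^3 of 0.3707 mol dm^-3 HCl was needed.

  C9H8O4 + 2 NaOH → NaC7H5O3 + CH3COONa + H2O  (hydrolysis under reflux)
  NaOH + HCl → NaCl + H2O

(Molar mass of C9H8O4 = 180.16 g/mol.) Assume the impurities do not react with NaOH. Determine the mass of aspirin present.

1.557 g

n(NaOH) added = 0.04981 × 0.4806 = 0.02394 mol
n(HCl) used in back-titration = 0.01794 × 0.3707 = 6.650 × 10^-3 mol
n(NaOH) left over = 6.650 × 10^-3 mol (1:1 ratio)
n(NaOH) consumed by analyte = 0.02394 − 6.650 × 10^-3 = 0.01729 mol
From the 1:2 ratio, n(C9H8O4) = 1/2 × 0.01729 = 8.644 × 10^-3 mol
mass of C9H8O4 = 8.644 × 10^-3 × 180.16 = 1.557 g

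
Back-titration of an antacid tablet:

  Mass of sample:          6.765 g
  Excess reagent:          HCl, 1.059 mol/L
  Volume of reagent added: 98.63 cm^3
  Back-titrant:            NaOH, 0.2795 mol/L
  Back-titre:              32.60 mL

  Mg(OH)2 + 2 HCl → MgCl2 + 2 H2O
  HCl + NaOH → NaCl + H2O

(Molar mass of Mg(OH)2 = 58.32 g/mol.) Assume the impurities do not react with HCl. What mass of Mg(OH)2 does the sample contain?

2.780 g

n(HCl) added = 0.09863 × 1.059 = 0.1044 mol
n(NaOH) used in back-titration = 0.03260 × 0.2795 = 9.112 × 10^-3 mol
n(HCl) left over = 9.112 × 10^-3 mol (1:1 ratio)
n(HCl) consumed by analyte = 0.1044 − 9.112 × 10^-3 = 0.09534 mol
From the 1:2 ratio, n(Mg(OH)2) = 1/2 × 0.09534 = 0.04767 mol
mass of Mg(OH)2 = 0.04767 × 58.32 = 2.780 g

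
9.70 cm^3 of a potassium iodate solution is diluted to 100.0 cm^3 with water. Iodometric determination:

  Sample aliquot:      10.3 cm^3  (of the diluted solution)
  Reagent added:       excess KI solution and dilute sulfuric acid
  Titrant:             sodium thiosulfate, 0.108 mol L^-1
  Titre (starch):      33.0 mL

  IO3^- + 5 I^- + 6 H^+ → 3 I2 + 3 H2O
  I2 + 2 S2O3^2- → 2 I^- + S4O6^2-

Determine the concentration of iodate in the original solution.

n(S2O3^2-) = 0.0330 × 0.108 = 3.56 × 10^-3 mol
n(I2) = n(S2O3^2-)/2 = 1.78 × 10^-3 mol
From the 1:3 ratio, n(IO3^-) in the aliquot = 1/3 × 1.78 × 10^-3 = 5.94 × 10^-4 mol
[IO3^-]_dilute = 5.94 × 10^-4 / 0.0103 = 0.0577 mol/L
[IO3^-]_original = 0.0577 × 100.0/9.70 = 0.595 mol/L

0.595 mol/L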